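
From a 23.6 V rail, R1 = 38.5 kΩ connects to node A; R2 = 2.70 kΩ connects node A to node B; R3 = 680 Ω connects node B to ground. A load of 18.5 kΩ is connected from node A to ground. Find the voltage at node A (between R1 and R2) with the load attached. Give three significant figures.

V ≈ 1.63 V

Below node A the series string R2+R3 = 3380 Ω sits in parallel with the 18500 Ω load: 2858 Ω.
V_A = 23.6 × 2858/(38500 + 2858) = 1.63 V.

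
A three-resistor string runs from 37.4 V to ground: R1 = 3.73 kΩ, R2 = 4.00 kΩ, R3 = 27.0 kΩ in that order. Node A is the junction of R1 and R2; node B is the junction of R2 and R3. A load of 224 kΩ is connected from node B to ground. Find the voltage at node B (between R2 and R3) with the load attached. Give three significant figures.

At node B, R3 is in parallel with the load: R3‖R_L = 24.10 kΩ.
Below node A the resistance is R2 + (R3‖R_L) = 28.10 kΩ, so V_A = 37.4 × 28.10/31.83 = 33.02 V.
Then V_B = V_A × (R3‖R_L)/(R2 + R3‖R_L) = 33.02 × 24.10/28.10 = 28.3 V.

V ≈ 28.3 V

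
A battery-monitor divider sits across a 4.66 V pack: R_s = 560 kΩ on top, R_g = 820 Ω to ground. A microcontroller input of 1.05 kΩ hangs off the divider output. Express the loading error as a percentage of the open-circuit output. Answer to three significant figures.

43.8 %

Unloaded V = 4.66 × 820/560800 = 0.006814 V.
Loaded: R_g‖R_L = 460.4 Ω, giving V = 4.66 × 460.4/560500 = 0.003828 V.
Drop = (0.006814 − 0.003828) / 0.006814 = 43.8 %.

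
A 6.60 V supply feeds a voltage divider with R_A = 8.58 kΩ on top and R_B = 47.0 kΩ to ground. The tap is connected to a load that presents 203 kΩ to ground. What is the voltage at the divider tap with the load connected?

V_out ≈ 5.39 V

The load sits in parallel with R_B: R_B‖R_L = (47.0 × 203) / (47.0 + 203) = 38.16 kΩ.
V_out = 6.60 × 38.16 / (8.58 + 38.16) = 6.60 × 38.16/46.74 = 5.39 V.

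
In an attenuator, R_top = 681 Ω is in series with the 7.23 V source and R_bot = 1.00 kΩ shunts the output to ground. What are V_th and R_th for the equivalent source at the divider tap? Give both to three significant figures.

V_th = 4.30 V, R_th = 405 Ω

V_th is the open-circuit tap voltage: 7.23 × 1000/(681 + 1000) = 4.30 V.
With the supply zeroed, R_top and R_bot appear in parallel from the tap: R_th = R_top‖R_bot = (681 × 1000)/1681 = 405 Ω.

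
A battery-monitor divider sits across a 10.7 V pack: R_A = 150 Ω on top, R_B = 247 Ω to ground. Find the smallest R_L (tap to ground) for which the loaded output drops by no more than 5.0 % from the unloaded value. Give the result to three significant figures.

R_L(min) ≈ 1.77 kΩ

Output resistance R_th = R_A‖R_B = (150 × 247)/397.0 = 93.32 Ω.
The fractional drop is R_th/(R_th + R_L); requiring this ≤ 0.0500 gives R_L ≥ R_th(1/0.0500 − 1) = 93.32 × 19.00 = 1.77 kΩ.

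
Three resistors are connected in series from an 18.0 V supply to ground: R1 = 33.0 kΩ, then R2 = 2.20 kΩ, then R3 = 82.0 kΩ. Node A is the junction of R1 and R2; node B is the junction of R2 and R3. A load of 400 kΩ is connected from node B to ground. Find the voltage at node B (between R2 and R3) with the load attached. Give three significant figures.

V ≈ 11.9 V

At node B, R3 is in parallel with the load: R3‖R_L = 68.05 kΩ.
Below node A the resistance is R2 + (R3‖R_L) = 70.25 kΩ, so V_A = 18.0 × 70.25/103.2 = 12.25 V.
Then V_B = V_A × (R3‖R_L)/(R2 + R3‖R_L) = 12.25 × 68.05/70.25 = 11.9 V.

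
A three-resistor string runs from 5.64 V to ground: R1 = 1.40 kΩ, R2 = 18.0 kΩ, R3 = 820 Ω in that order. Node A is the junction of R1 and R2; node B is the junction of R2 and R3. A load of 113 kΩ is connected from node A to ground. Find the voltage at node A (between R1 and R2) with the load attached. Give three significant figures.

V ≈ 5.19 V

Below node A the series string R2+R3 = 18820 Ω sits in parallel with the 113000 Ω load: 16130 Ω.
V_A = 5.64 × 16130/(1400 + 16130) = 5.19 V.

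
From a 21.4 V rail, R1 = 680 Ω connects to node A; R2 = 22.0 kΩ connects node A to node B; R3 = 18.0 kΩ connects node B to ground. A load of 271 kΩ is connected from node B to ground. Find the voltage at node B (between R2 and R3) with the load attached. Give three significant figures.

At node B, R3 is in parallel with the load: R3‖R_L = 16880 Ω.
Below node A the resistance is R2 + (R3‖R_L) = 38880 Ω, so V_A = 21.4 × 38880/39560 = 21.03 V.
Then V_B = V_A × (R3‖R_L)/(R2 + R3‖R_L) = 21.03 × 16880/38880 = 9.13 V.

V ≈ 9.13 V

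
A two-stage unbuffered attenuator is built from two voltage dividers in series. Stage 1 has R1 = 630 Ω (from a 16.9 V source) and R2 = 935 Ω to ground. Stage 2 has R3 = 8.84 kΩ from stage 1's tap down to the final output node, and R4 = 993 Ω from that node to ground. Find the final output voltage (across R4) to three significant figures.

V_out ≈ 0.982 V

Stage 2 presents R3+R4 = 9833 Ω as a load on stage 1's tap.
Stage 1's lower leg becomes R2‖(R3+R4) = 853.8 Ω, so V_mid = 16.9 × 853.8/1484 = 9.725 V.
Stage 2 is itself unloaded: V_out = V_mid × R4/(R3+R4) = 9.725 × 993/9833 = 0.982 V.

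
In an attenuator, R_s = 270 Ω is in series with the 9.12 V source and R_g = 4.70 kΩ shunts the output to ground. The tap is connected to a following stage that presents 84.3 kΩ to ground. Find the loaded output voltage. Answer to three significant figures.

V_out ≈ 8.60 V

The load sits in parallel with R_g: R_g‖R_L = (4700 × 84300) / (4700 + 84300) = 4452 Ω.
V_out = 9.12 × 4452 / (270 + 4452) = 9.12 × 4452/4722 = 8.60 V.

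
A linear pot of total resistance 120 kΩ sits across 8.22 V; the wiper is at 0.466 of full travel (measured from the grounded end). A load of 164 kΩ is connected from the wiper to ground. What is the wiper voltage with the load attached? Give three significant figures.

V ≈ 3.24 V

The wiper splits the pot into (1−α)R = 64.08 kΩ above and αR = 55.92 kΩ below.
Lower section ‖ load = 41.70 kΩ.
V_wiper = 8.22 × 41.70/(64.08 + 41.70) = 3.24 V.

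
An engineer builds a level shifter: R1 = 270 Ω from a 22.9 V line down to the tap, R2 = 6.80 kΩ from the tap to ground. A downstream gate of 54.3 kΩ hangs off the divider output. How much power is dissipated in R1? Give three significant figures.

P ≈ 3.55 mW

Total resistance from the source is R1 + (R2‖R_L) = 6313 Ω, so I = 22.9/6313 Ω = 3.627 mA.
P = I²·R1 = (3.627 mA)² × 270 Ω = 3.55 mW.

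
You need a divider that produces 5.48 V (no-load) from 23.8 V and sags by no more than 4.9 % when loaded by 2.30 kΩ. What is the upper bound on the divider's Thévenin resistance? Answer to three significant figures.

R_th ≤ 119 Ω

Loading drop = R_th/(R_th + R_L) ≤ 0.0490, so R_th ≤ R_L · ε/(1−ε) = 2.30 kΩ × 0.0490/0.9510 = 119 Ω.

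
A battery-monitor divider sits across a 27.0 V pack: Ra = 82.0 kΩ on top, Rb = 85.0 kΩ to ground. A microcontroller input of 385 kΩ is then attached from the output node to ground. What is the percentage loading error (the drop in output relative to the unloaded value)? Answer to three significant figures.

9.78 %

Unloaded V = 27.0 × 85.0/167.0 = 13.743 V.
Loaded: Rb‖R_L = 69.63 kΩ, giving V = 27.0 × 69.63/151.6 = 12.398 V.
Drop = (13.743 − 12.398) / 13.743 = 9.78 %.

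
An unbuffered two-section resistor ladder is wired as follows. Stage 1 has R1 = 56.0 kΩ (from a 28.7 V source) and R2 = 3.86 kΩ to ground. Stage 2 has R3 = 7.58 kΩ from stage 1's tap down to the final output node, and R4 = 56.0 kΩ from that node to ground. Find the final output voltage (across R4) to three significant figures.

Stage 2 presents R3+R4 = 63.58 kΩ as a load on stage 1's tap.
Stage 1's lower leg becomes R2‖(R3+R4) = 3.639 kΩ, so V_mid = 28.7 × 3.639/59.64 = 1.751 V.
Stage 2 is itself unloaded: V_out = V_mid × R4/(R3+R4) = 1.751 × 56.0/63.58 = 1.54 V.

V_out ≈ 1.54 V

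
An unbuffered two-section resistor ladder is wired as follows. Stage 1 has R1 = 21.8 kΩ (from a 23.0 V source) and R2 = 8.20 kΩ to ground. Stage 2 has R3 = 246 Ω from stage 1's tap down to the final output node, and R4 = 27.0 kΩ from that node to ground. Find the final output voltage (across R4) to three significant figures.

V_out ≈ 5.11 V

Stage 2 presents R3+R4 = 27250 Ω as a load on stage 1's tap.
Stage 1's lower leg becomes R2‖(R3+R4) = 6303 Ω, so V_mid = 23.0 × 6303/28100 = 5.159 V.
Stage 2 is itself unloaded: V_out = V_mid × R4/(R3+R4) = 5.159 × 27000/27250 = 5.11 V.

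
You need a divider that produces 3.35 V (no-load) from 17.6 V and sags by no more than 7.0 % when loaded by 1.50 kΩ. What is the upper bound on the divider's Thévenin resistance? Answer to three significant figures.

R_th ≤ 113 Ω

Loading drop = R_th/(R_th + R_L) ≤ 0.0700, so R_th ≤ R_L · ε/(1−ε) = 1.50 kΩ × 0.0700/0.9300 = 113 Ω.
(Any R1, R2 with R2/(R1+R2) = 0.190 and R1‖R2 ≤ 113 Ω will meet the spec.)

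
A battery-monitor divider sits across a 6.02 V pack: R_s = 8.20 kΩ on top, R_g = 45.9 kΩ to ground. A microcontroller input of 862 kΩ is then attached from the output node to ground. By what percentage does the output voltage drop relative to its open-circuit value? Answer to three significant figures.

0.801 %

The divider's output (Thévenin) resistance is R_s‖R_g = 6.957 kΩ.
Fractional drop under load = R_th/(R_th + R_L) = 6.957 / (6.957 + 862) = 0.008006.
So the output falls by 0.801 %.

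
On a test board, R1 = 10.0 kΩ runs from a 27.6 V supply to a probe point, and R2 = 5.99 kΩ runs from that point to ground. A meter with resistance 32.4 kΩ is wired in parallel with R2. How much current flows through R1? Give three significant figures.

I ≈ 1.83 mA

R2‖R_L = 5.055 kΩ, so the source sees R1 + R2‖R_L = 15.06 kΩ.
I = 27.6 V / 15.06 kΩ = 1.83 mA.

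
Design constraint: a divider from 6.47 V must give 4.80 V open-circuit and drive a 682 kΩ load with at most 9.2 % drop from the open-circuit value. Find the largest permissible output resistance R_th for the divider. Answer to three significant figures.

R_th ≤ 69.1 kΩ

Loading drop = R_th/(R_th + R_L) ≤ 0.0920, so R_th ≤ R_L · ε/(1−ε) = 682 kΩ × 0.0920/0.9080 = 69.1 kΩ.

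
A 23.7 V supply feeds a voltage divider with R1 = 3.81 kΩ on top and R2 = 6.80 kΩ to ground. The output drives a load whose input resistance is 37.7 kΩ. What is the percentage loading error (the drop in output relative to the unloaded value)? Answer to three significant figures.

The divider's output (Thévenin) resistance is R1‖R2 = 2.442 kΩ.
Fractional drop under load = R_th/(R_th + R_L) = 2.442 / (2.442 + 37.7) = 0.06083.
So the output falls by 6.08 %.

6.08 %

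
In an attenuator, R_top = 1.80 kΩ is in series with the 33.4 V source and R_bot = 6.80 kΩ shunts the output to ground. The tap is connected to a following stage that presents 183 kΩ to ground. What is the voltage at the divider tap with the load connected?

V_out ≈ 26.2 V

The load sits in parallel with R_bot: R_bot‖R_L = (6.80 × 183) / (6.80 + 183) = 6.556 kΩ.
V_out = 33.4 × 6.556 / (1.80 + 6.556) = 33.4 × 6.556/8.356 = 26.2 V.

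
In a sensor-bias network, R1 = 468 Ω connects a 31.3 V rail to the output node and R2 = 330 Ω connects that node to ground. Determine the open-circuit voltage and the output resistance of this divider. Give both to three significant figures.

V_th is the open-circuit tap voltage: 31.3 × 330/(468 + 330) = 12.9 V.
With the supply zeroed, R1 and R2 appear in parallel from the tap: R_th = R1‖R2 = (468 × 330)/798.0 = 194 Ω.

V_th = 12.9 V, R_th = 194 Ω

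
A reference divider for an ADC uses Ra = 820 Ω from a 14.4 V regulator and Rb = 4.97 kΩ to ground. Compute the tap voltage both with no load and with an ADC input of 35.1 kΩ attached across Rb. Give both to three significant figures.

Open-circuit: V = 14.4 × 4970/(820 + 4970) = 12.4 V.
With the load, Rb becomes Rb‖R_L = 4354 Ω, so V = 14.4 × 4354/5174 = 12.1 V.

Unloaded: 12.4 V; loaded: 12.1 V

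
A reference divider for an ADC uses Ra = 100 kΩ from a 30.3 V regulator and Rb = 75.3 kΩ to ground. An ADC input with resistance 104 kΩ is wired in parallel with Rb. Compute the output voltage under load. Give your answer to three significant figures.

The load sits in parallel with Rb: Rb‖R_L = (75.3 × 104) / (75.3 + 104) = 43.68 kΩ.
V_out = 30.3 × 43.68 / (100 + 43.68) = 30.3 × 43.68/143.7 = 9.21 V.
(Unloaded it would have been 13.0 V.)

V_out ≈ 9.21 V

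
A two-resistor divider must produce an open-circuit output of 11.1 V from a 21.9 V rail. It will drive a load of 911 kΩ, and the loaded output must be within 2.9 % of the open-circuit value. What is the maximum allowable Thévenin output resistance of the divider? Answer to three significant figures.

R_th ≤ 27.2 kΩ

Loading drop = R_th/(R_th + R_L) ≤ 0.0290, so R_th ≤ R_L · ε/(1−ε) = 911 kΩ × 0.0290/0.9710 = 27.2 kΩ.
(Any R1, R2 with R2/(R1+R2) = 0.507 and R1‖R2 ≤ 27.2 kΩ will meet the spec.)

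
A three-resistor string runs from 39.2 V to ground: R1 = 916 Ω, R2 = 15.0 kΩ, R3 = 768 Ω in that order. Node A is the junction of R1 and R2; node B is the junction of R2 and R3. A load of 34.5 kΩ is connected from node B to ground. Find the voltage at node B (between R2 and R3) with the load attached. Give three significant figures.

At node B, R3 is in parallel with the load: R3‖R_L = 751.3 Ω.
Below node A the resistance is R2 + (R3‖R_L) = 15750 Ω, so V_A = 39.2 × 15750/16670 = 37.05 V.
Then V_B = V_A × (R3‖R_L)/(R2 + R3‖R_L) = 37.05 × 751.3/15750 = 1.77 V.

V ≈ 1.77 V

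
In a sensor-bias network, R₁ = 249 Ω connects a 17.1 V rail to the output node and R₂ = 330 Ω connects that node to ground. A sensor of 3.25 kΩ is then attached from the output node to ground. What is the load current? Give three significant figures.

R₂‖R_L = 299.6 Ω; V_out = 17.1 × 299.6/548.6 = 9.338 V.
I_L = V_out / R_L = 9.338 / 3.25 kΩ = 2.87 mA.

I_L ≈ 2.87 mA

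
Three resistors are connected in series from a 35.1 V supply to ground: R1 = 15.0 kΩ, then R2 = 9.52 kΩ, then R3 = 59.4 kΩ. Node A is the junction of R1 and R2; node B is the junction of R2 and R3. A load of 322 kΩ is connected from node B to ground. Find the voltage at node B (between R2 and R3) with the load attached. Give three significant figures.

V ≈ 23.6 V

At node B, R3 is in parallel with the load: R3‖R_L = 50.15 kΩ.
Below node A the resistance is R2 + (R3‖R_L) = 59.67 kΩ, so V_A = 35.1 × 59.67/74.67 = 28.05 V.
Then V_B = V_A × (R3‖R_L)/(R2 + R3‖R_L) = 28.05 × 50.15/59.67 = 23.6 V.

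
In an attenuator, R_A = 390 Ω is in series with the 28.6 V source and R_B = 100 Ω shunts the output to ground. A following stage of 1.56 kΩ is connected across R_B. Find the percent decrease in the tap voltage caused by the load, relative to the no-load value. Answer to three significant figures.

The divider's output (Thévenin) resistance is R_A‖R_B = 79.59 Ω.
Fractional drop under load = R_th/(R_th + R_L) = 79.59 / (79.59 + 1560) = 0.04854.
So the output falls by 4.85 %.

4.85 %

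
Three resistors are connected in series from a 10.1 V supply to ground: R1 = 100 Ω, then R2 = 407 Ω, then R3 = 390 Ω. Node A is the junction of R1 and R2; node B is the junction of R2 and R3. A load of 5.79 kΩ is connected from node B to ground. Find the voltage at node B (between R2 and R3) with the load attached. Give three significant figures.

At node B, R3 is in parallel with the load: R3‖R_L = 365.4 Ω.
Below node A the resistance is R2 + (R3‖R_L) = 772.4 Ω, so V_A = 10.1 × 772.4/872.4 = 8.942 V.
Then V_B = V_A × (R3‖R_L)/(R2 + R3‖R_L) = 8.942 × 365.4/772.4 = 4.23 V.

V ≈ 4.23 V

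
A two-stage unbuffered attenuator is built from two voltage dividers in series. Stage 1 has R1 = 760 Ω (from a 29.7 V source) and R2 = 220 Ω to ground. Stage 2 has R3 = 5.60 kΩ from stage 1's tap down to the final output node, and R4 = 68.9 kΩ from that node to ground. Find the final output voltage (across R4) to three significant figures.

V_out ≈ 6.15 V

Stage 2 presents R3+R4 = 74500 Ω as a load on stage 1's tap.
Stage 1's lower leg becomes R2‖(R3+R4) = 219.4 Ω, so V_mid = 29.7 × 219.4/979.4 = 6.652 V.
Stage 2 is itself unloaded: V_out = V_mid × R4/(R3+R4) = 6.652 × 68900/74500 = 6.15 V.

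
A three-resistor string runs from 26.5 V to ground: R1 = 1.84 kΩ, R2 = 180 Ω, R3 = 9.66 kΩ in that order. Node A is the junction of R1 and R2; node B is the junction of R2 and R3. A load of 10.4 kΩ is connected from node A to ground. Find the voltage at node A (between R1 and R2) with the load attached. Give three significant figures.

Below node A the series string R2+R3 = 9840 Ω sits in parallel with the 10400 Ω load: 5056 Ω.
V_A = 26.5 × 5056/(1840 + 5056) = 19.4 V.

V ≈ 19.4 V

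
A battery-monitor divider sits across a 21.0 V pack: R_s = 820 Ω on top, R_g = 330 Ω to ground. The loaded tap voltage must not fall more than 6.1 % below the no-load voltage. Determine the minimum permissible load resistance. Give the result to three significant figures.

R_L(min) ≈ 3.62 kΩ

Output resistance R_th = R_s‖R_g = (820 × 330)/1150 = 235.3 Ω.
The fractional drop is R_th/(R_th + R_L); requiring this ≤ 0.0610 gives R_L ≥ R_th(1/0.0610 − 1) = 235.3 × 15.39 = 3.62 kΩ.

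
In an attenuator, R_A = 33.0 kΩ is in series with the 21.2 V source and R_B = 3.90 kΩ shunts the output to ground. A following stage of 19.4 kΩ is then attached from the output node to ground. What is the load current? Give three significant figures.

R_B‖R_L = 3.247 kΩ; V_out = 21.2 × 3.247/36.25 = 1.899 V.
I_L = V_out / R_L = 1.899 / 19.4 kΩ = 0.0979 mA.

I_L ≈ 0.0979 mA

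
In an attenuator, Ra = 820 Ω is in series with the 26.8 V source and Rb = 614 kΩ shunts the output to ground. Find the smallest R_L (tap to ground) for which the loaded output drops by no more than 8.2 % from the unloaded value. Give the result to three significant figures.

R_L(min) ≈ 9.17 kΩ

Output resistance R_th = Ra‖Rb = (820 × 614000)/614800 = 818.9 Ω.
The fractional drop is R_th/(R_th + R_L); requiring this ≤ 0.0820 gives R_L ≥ R_th(1/0.0820 − 1) = 818.9 × 11.20 = 9.17 kΩ.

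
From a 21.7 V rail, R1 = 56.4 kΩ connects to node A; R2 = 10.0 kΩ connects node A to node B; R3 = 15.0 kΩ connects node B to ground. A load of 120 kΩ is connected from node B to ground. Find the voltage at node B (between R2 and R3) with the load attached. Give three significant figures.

At node B, R3 is in parallel with the load: R3‖R_L = 13.33 kΩ.
Below node A the resistance is R2 + (R3‖R_L) = 23.33 kΩ, so V_A = 21.7 × 23.33/79.73 = 6.350 V.
Then V_B = V_A × (R3‖R_L)/(R2 + R3‖R_L) = 6.350 × 13.33/23.33 = 3.63 V.

V ≈ 3.63 V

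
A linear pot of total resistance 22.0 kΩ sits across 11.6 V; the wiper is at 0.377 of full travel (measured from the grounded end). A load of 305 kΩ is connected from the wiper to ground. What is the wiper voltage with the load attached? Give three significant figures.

V ≈ 4.30 V

The wiper splits the pot into (1−α)R = 13.71 kΩ above and αR = 8.294 kΩ below.
Lower section ‖ load = 8.074 kΩ.
V_wiper = 11.6 × 8.074/(13.71 + 8.074) = 4.30 V.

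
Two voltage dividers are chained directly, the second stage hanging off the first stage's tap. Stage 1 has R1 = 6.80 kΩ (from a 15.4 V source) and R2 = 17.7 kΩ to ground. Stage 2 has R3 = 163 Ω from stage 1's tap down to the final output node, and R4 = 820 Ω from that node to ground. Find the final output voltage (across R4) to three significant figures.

Stage 2 presents R3+R4 = 983.0 Ω as a load on stage 1's tap.
Stage 1's lower leg becomes R2‖(R3+R4) = 931.3 Ω, so V_mid = 15.4 × 931.3/7731 = 1.855 V.
Stage 2 is itself unloaded: V_out = V_mid × R4/(R3+R4) = 1.855 × 820/983.0 = 1.55 V.

V_out ≈ 1.55 V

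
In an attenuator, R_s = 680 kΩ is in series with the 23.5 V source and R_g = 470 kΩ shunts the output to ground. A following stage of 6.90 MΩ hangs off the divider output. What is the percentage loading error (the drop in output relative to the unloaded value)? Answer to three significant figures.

The divider's output (Thévenin) resistance is R_s‖R_g = 277.9 kΩ.
Fractional drop under load = R_th/(R_th + R_L) = 277.9 / (277.9 + 6900) = 0.03872.
So the output falls by 3.87 %.

3.87 %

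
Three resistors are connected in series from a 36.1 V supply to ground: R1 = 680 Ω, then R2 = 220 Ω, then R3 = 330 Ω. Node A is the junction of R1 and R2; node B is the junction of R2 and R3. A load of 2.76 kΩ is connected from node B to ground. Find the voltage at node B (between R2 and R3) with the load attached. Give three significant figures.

At node B, R3 is in parallel with the load: R3‖R_L = 294.8 Ω.
Below node A the resistance is R2 + (R3‖R_L) = 514.8 Ω, so V_A = 36.1 × 514.8/1195 = 15.55 V.
Then V_B = V_A × (R3‖R_L)/(R2 + R3‖R_L) = 15.55 × 294.8/514.8 = 8.91 V.

V ≈ 8.91 V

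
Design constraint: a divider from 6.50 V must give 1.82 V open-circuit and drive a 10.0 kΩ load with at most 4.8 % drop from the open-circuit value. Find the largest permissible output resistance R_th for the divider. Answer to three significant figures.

Loading drop = R_th/(R_th + R_L) ≤ 0.0480, so R_th ≤ R_L · ε/(1−ε) = 10.0 kΩ × 0.0480/0.9520 = 504 Ω.
(Any R1, R2 with R2/(R1+R2) = 0.280 and R1‖R2 ≤ 504 Ω will meet the spec.)

R_th ≤ 504 Ω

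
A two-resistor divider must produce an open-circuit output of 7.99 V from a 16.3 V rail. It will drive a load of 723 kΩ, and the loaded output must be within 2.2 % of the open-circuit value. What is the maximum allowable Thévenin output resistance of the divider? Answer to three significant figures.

R_th ≤ 16.3 kΩ

Loading drop = R_th/(R_th + R_L) ≤ 0.0220, so R_th ≤ R_L · ε/(1−ε) = 723 kΩ × 0.0220/0.9780 = 16.3 kΩ.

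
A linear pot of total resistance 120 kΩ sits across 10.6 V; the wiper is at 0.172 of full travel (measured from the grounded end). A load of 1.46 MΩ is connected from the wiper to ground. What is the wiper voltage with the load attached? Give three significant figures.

V ≈ 1.80 V

The wiper splits the pot into (1−α)R = 99.36 kΩ above and αR = 20.64 kΩ below.
Lower section ‖ load = 20.35 kΩ.
V_wiper = 10.6 × 20.35/(99.36 + 20.35) = 1.80 V.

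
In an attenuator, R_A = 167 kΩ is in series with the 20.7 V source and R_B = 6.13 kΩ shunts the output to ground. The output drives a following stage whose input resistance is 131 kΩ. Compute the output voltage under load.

V_out ≈ 0.701 V

The load sits in parallel with R_B: R_B‖R_L = (6.13 × 131) / (6.13 + 131) = 5.856 kΩ.
V_out = 20.7 × 5.856 / (167 + 5.856) = 20.7 × 5.856/172.9 = 0.701 V.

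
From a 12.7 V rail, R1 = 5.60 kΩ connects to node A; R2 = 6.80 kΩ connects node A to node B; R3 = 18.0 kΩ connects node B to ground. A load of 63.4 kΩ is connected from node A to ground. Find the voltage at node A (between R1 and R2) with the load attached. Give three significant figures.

Below node A the series string R2+R3 = 24.80 kΩ sits in parallel with the 63.4 kΩ load: 17.83 kΩ.
V_A = 12.7 × 17.83/(5.60 + 17.83) = 9.66 V.

V ≈ 9.66 V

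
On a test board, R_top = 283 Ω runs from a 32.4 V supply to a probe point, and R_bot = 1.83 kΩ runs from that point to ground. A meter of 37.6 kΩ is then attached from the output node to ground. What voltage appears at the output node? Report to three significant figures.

The load sits in parallel with R_bot: R_bot‖R_L = (1830 × 37600) / (1830 + 37600) = 1745 Ω.
V_out = 32.4 × 1745 / (283 + 1745) = 32.4 × 1745/2028 = 27.9 V.

V_out ≈ 27.9 V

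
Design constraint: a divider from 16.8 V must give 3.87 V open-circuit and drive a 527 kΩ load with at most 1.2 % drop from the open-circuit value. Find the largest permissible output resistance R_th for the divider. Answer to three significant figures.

Loading drop = R_th/(R_th + R_L) ≤ 0.0120, so R_th ≤ R_L · ε/(1−ε) = 527 kΩ × 0.0120/0.9880 = 6.40 kΩ.
(Any R1, R2 with R2/(R1+R2) = 0.230 and R1‖R2 ≤ 6.40 kΩ will meet the spec.)

R_th ≤ 6.40 kΩ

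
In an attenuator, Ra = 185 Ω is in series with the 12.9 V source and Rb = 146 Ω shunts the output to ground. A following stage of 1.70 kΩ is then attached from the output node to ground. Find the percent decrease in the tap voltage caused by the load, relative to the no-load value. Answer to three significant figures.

The divider's output (Thévenin) resistance is Ra‖Rb = 81.60 Ω.
Fractional drop under load = R_th/(R_th + R_L) = 81.60 / (81.60 + 1700) = 0.04580.
So the output falls by 4.58 %.

4.58 %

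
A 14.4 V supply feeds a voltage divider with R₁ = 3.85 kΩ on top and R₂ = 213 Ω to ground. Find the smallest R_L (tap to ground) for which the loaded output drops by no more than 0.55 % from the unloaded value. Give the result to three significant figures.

R_L(min) ≈ 36.5 kΩ

Output resistance R_th = R₁‖R₂ = (3850 × 213)/4063 = 201.8 Ω.
The fractional drop is R_th/(R_th + R_L); requiring this ≤ 0.00550 gives R_L ≥ R_th(1/0.00550 − 1) = 201.8 × 180.8 = 36.5 kΩ.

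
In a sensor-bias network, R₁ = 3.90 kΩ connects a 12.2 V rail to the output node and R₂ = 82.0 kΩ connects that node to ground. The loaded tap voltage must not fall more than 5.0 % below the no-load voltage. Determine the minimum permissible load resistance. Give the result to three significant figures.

R_L(min) ≈ 70.7 kΩ

Output resistance R_th = R₁‖R₂ = (3.90 × 82.0)/85.90 = 3.723 kΩ.
The fractional drop is R_th/(R_th + R_L); requiring this ≤ 0.0500 gives R_L ≥ R_th(1/0.0500 − 1) = 3.723 × 19.00 = 70.7 kΩ.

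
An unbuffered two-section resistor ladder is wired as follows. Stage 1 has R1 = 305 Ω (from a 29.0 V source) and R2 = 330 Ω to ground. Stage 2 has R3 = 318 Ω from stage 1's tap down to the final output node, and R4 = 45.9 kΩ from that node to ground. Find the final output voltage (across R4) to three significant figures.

Stage 2 presents R3+R4 = 46220 Ω as a load on stage 1's tap.
Stage 1's lower leg becomes R2‖(R3+R4) = 327.7 Ω, so V_mid = 29.0 × 327.7/632.7 = 15.02 V.
Stage 2 is itself unloaded: V_out = V_mid × R4/(R3+R4) = 15.02 × 45900/46220 = 14.9 V.

V_out ≈ 14.9 V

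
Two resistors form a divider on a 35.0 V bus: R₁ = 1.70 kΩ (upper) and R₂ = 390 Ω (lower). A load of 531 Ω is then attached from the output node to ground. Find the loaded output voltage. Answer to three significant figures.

V_out ≈ 4.09 V

The load sits in parallel with R₂: R₂‖R_L = (390 × 531) / (390 + 531) = 224.9 Ω.
V_out = 35.0 × 224.9 / (1700 + 224.9) = 35.0 × 224.9/1925 = 4.09 V.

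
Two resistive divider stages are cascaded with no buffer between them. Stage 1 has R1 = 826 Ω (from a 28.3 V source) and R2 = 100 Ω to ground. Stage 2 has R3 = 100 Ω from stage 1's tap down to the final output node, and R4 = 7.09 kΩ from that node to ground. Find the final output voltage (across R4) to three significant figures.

V_out ≈ 2.98 V

Stage 2 presents R3+R4 = 7190 Ω as a load on stage 1's tap.
Stage 1's lower leg becomes R2‖(R3+R4) = 98.63 Ω, so V_mid = 28.3 × 98.63/924.6 = 3.019 V.
Stage 2 is itself unloaded: V_out = V_mid × R4/(R3+R4) = 3.019 × 7090/7190 = 2.98 V.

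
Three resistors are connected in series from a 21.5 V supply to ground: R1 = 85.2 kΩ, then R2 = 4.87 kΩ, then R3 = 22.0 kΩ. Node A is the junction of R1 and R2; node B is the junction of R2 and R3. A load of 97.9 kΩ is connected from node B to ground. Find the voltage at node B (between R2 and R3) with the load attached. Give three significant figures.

V ≈ 3.57 V

At node B, R3 is in parallel with the load: R3‖R_L = 17.96 kΩ.
Below node A the resistance is R2 + (R3‖R_L) = 22.83 kΩ, so V_A = 21.5 × 22.83/108.0 = 4.544 V.
Then V_B = V_A × (R3‖R_L)/(R2 + R3‖R_L) = 4.544 × 17.96/22.83 = 3.57 V.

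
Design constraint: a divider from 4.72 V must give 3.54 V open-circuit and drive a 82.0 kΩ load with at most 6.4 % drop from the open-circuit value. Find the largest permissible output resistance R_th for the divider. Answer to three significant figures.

R_th ≤ 5.61 kΩ

Loading drop = R_th/(R_th + R_L) ≤ 0.0640, so R_th ≤ R_L · ε/(1−ε) = 82.0 kΩ × 0.0640/0.9360 = 5.61 kΩ.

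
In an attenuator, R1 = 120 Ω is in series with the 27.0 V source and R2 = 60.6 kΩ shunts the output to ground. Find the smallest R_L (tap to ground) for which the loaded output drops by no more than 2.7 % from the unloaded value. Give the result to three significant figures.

Output resistance R_th = R1‖R2 = (120 × 60600)/60720 = 119.8 Ω.
The fractional drop is R_th/(R_th + R_L); requiring this ≤ 0.0270 gives R_L ≥ R_th(1/0.0270 − 1) = 119.8 × 36.04 = 4.32 kΩ.

R_L(min) ≈ 4.32 kΩ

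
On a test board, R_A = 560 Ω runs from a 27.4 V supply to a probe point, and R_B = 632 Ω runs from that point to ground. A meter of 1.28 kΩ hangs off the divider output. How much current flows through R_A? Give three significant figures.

I ≈ 27.9 mA

R_B‖R_L = 423.1 Ω, so the source sees R_A + R_B‖R_L = 983.1 Ω.
I = 27.4 V / 983.1 Ω = 27.9 mA.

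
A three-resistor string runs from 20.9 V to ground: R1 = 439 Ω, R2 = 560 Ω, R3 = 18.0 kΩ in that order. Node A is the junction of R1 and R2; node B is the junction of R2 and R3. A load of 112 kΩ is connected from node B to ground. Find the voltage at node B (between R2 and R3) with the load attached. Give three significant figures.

At node B, R3 is in parallel with the load: R3‖R_L = 15510 Ω.
Below node A the resistance is R2 + (R3‖R_L) = 16070 Ω, so V_A = 20.9 × 16070/16510 = 20.34 V.
Then V_B = V_A × (R3‖R_L)/(R2 + R3‖R_L) = 20.34 × 15510/16070 = 19.6 V.

V ≈ 19.6 V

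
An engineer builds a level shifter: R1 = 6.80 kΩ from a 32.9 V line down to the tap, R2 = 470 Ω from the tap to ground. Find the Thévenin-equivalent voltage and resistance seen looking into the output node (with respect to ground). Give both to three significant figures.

V_th = 2.13 V, R_th = 440 Ω

V_th is the open-circuit tap voltage: 32.9 × 470/(6800 + 470) = 2.13 V.
With the supply zeroed, R1 and R2 appear in parallel from the tap: R_th = R1‖R2 = (6800 × 470)/7270 = 440 Ω.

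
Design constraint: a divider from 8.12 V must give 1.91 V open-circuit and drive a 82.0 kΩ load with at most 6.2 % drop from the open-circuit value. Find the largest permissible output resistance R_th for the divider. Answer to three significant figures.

R_th ≤ 5.42 kΩ

Loading drop = R_th/(R_th + R_L) ≤ 0.0620, so R_th ≤ R_L · ε/(1−ε) = 82.0 kΩ × 0.0620/0.9380 = 5.42 kΩ.
(Any R1, R2 with R2/(R1+R2) = 0.235 and R1‖R2 ≤ 5.42 kΩ will meet the spec.)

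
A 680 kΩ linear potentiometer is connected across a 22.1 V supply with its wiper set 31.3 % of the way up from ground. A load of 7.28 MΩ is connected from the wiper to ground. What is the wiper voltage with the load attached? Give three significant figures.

V ≈ 6.78 V

The wiper splits the pot into (1−α)R = 467.2 kΩ above and αR = 212.8 kΩ below.
Lower section ‖ load = 206.8 kΩ.
V_wiper = 22.1 × 206.8/(467.2 + 206.8) = 6.78 V.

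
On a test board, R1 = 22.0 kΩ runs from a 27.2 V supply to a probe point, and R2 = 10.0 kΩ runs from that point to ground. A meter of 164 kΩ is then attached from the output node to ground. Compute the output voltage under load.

The load sits in parallel with R2: R2‖R_L = (10.0 × 164) / (10.0 + 164) = 9.425 kΩ.
V_out = 27.2 × 9.425 / (22.0 + 9.425) = 27.2 × 9.425/31.43 = 8.16 V.

V_out ≈ 8.16 V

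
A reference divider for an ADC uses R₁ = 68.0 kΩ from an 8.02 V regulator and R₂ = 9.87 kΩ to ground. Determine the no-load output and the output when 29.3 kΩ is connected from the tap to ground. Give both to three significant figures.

Open-circuit: V = 8.02 × 9.87/(68.0 + 9.87) = 1.02 V.
With the load, R₂ becomes R₂‖R_L = 7.383 kΩ, so V = 8.02 × 7.383/75.38 = 0.785 V.

Unloaded: 1.02 V; loaded: 0.785 V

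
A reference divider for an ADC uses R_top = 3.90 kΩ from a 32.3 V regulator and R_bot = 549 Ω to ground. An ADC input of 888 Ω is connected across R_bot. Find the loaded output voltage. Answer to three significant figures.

The load sits in parallel with R_bot: R_bot‖R_L = (549 × 888) / (549 + 888) = 339.3 Ω.
V_out = 32.3 × 339.3 / (3900 + 339.3) = 32.3 × 339.3/4239 = 2.58 V.
(Unloaded it would have been 3.99 V.)

V_out ≈ 2.58 V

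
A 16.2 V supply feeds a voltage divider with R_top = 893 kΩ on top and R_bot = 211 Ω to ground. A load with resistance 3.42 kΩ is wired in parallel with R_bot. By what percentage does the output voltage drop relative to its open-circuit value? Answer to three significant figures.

5.81 %

The divider's output (Thévenin) resistance is R_top‖R_bot = 211.0 Ω.
Fractional drop under load = R_th/(R_th + R_L) = 211.0 / (211.0 + 3420) = 0.05810.
So the output falls by 5.81 %.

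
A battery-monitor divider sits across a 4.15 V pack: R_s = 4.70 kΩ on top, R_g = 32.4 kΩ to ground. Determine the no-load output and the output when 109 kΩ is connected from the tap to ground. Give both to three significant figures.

Unloaded: 3.62 V; loaded: 3.49 V

Open-circuit: V = 4.15 × 32.4/(4.70 + 32.4) = 3.62 V.
With the load, R_g becomes R_g‖R_L = 24.98 kΩ, so V = 4.15 × 24.98/29.68 = 3.49 V.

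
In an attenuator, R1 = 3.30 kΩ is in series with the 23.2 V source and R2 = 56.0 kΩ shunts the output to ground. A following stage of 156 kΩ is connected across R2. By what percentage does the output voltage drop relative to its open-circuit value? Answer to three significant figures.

1.96 %

The divider's output (Thévenin) resistance is R1‖R2 = 3.116 kΩ.
Fractional drop under load = R_th/(R_th + R_L) = 3.116 / (3.116 + 156) = 0.01959.
So the output falls by 1.96 %.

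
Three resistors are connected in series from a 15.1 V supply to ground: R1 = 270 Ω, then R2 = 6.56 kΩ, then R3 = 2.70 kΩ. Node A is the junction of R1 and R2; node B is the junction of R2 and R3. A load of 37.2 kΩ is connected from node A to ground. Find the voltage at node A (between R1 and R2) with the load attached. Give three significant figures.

Below node A the series string R2+R3 = 9260 Ω sits in parallel with the 37200 Ω load: 7414 Ω.
V_A = 15.1 × 7414/(270 + 7414) = 14.6 V.

V ≈ 14.6 V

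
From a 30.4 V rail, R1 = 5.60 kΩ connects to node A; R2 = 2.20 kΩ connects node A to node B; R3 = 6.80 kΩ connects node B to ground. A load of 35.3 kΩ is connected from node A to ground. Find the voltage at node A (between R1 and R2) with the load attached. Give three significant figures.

V ≈ 17.1 V

Below node A the series string R2+R3 = 9.000 kΩ sits in parallel with the 35.3 kΩ load: 7.172 kΩ.
V_A = 30.4 × 7.172/(5.60 + 7.172) = 17.1 V.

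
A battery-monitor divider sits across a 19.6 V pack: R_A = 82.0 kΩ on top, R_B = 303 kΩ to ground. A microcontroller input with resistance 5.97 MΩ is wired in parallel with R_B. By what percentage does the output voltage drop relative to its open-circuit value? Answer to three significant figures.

The divider's output (Thévenin) resistance is R_A‖R_B = 64.54 kΩ.
Fractional drop under load = R_th/(R_th + R_L) = 64.54 / (64.54 + 5970) = 0.01069.
So the output falls by 1.07 %.

1.07 %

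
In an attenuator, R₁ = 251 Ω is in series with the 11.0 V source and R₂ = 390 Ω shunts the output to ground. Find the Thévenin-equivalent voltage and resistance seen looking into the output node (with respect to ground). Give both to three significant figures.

V_th = 6.69 V, R_th = 153 Ω

V_th is the open-circuit tap voltage: 11.0 × 390/(251 + 390) = 6.69 V.
With the supply zeroed, R₁ and R₂ appear in parallel from the tap: R_th = R₁‖R₂ = (251 × 390)/641.0 = 153 Ω.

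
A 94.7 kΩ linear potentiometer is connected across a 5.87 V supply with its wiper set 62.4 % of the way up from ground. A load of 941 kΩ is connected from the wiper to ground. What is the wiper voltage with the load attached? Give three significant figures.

The wiper splits the pot into (1−α)R = 35.61 kΩ above and αR = 59.09 kΩ below.
Lower section ‖ load = 55.60 kΩ.
V_wiper = 5.87 × 55.60/(35.61 + 55.60) = 3.58 V.

V ≈ 3.58 V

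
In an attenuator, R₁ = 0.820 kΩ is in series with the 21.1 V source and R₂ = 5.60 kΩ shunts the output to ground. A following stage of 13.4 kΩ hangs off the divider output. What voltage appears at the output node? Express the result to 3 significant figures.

V_out ≈ 17.5 V

The load sits in parallel with R₂: R₂‖R_L = (5600 × 13400) / (5600 + 13400) = 3949 Ω.
V_out = 21.1 × 3949 / (820 + 3949) = 21.1 × 3949/4769 = 17.5 V.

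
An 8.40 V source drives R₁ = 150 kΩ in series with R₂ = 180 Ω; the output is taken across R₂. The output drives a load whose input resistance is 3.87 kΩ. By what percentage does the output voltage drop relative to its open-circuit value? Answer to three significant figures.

The divider's output (Thévenin) resistance is R₁‖R₂ = 179.8 Ω.
Fractional drop under load = R_th/(R_th + R_L) = 179.8 / (179.8 + 3870) = 0.04439.
So the output falls by 4.44 %.

4.44 %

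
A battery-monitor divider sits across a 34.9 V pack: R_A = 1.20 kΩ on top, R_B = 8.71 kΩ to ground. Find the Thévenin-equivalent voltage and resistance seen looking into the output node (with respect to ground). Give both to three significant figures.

V_th = 30.7 V, R_th = 1.05 kΩ

V_th is the open-circuit tap voltage: 34.9 × 8.71/(1.20 + 8.71) = 30.7 V.
With the supply zeroed, R_A and R_B appear in parallel from the tap: R_th = R_A‖R_B = (1.20 × 8.71)/9.910 = 1.05 kΩ.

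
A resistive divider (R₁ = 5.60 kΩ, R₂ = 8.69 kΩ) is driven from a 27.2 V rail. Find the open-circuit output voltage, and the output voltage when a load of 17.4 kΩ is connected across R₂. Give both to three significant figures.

Unloaded: 16.5 V; loaded: 13.8 V

Open-circuit: V = 27.2 × 8.69/(5.60 + 8.69) = 16.5 V.
With the load, R₂ becomes R₂‖R_L = 5.796 kΩ, so V = 27.2 × 5.796/11.40 = 13.8 V.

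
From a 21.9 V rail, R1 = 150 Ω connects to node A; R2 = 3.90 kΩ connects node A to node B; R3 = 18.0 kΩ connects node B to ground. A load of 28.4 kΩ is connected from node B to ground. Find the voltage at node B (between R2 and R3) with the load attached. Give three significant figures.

At node B, R3 is in parallel with the load: R3‖R_L = 11020 Ω.
Below node A the resistance is R2 + (R3‖R_L) = 14920 Ω, so V_A = 21.9 × 14920/15070 = 21.68 V.
Then V_B = V_A × (R3‖R_L)/(R2 + R3‖R_L) = 21.68 × 11020/14920 = 16.0 V.

V ≈ 16.0 V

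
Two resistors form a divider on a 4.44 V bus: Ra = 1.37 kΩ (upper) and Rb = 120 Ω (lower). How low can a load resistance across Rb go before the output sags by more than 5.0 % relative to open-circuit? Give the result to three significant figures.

Output resistance R_th = Ra‖Rb = (1370 × 120)/1490 = 110.3 Ω.
The fractional drop is R_th/(R_th + R_L); requiring this ≤ 0.0500 gives R_L ≥ R_th(1/0.0500 − 1) = 110.3 × 19.00 = 2.10 kΩ.

R_L(min) ≈ 2.10 kΩ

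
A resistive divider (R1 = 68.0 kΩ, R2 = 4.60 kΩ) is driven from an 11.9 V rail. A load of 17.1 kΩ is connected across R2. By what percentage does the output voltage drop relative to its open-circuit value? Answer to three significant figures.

Unloaded V = 11.9 × 4.60/72.60 = 0.7540 V.
Loaded: R2‖R_L = 3.625 kΩ, giving V = 11.9 × 3.625/71.62 = 0.6023 V.
Drop = (0.7540 − 0.6023) / 0.7540 = 20.1 %.

20.1 %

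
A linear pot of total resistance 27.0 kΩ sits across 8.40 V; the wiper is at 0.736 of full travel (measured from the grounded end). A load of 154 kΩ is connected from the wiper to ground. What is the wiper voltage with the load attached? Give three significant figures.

V ≈ 5.98 V

The wiper splits the pot into (1−α)R = 7.128 kΩ above and αR = 19.87 kΩ below.
Lower section ‖ load = 17.60 kΩ.
V_wiper = 8.40 × 17.60/(7.128 + 17.60) = 5.98 V.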